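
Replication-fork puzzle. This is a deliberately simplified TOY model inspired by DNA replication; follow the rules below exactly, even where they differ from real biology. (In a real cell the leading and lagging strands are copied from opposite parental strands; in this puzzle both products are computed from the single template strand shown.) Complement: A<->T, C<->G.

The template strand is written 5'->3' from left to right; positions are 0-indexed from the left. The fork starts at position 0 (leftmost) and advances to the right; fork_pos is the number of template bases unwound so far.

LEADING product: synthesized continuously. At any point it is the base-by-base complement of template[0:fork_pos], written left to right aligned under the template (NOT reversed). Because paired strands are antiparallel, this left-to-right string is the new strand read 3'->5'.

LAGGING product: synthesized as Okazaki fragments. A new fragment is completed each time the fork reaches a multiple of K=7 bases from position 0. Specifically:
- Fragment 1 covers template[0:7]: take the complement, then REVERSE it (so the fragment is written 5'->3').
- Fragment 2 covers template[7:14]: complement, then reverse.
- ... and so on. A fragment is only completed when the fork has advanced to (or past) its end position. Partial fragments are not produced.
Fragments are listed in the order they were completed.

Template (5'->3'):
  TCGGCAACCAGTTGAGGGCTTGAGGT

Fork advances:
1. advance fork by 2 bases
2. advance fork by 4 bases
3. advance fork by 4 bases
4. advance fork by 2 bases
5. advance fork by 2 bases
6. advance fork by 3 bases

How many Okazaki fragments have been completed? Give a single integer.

Answer: 2

Derivation:
Step 1: advance 2 -> fork_pos = 0 + 2 = 2. Next multiple of 7 is 7 (not reached); still 0 fragment(s).
Step 2: advance 4 -> fork_pos = 2 + 4 = 6. Next multiple of 7 is 7 (not reached); still 0 fragment(s).
Step 3: advance 4 -> fork_pos = 6 + 4 = 10. Reached multiple(s) of 7: 7 -> fragment 1 completed (1 total).
Step 4: advance 2 -> fork_pos = 10 + 2 = 12. Next multiple of 7 is 14 (not reached); still 1 fragment(s).
Step 5: advance 2 -> fork_pos = 12 + 2 = 14. Reached multiple(s) of 7: 14 -> fragment 2 completed (2 total).
Step 6: advance 3 -> fork_pos = 14 + 3 = 17. Next multiple of 7 is 21 (not reached); still 2 fragment(s).
Check: final fork_pos = 17; the multiples of 7 that are <= 17 are 7..14 -> 17 // 7 = 2 completed fragment(s).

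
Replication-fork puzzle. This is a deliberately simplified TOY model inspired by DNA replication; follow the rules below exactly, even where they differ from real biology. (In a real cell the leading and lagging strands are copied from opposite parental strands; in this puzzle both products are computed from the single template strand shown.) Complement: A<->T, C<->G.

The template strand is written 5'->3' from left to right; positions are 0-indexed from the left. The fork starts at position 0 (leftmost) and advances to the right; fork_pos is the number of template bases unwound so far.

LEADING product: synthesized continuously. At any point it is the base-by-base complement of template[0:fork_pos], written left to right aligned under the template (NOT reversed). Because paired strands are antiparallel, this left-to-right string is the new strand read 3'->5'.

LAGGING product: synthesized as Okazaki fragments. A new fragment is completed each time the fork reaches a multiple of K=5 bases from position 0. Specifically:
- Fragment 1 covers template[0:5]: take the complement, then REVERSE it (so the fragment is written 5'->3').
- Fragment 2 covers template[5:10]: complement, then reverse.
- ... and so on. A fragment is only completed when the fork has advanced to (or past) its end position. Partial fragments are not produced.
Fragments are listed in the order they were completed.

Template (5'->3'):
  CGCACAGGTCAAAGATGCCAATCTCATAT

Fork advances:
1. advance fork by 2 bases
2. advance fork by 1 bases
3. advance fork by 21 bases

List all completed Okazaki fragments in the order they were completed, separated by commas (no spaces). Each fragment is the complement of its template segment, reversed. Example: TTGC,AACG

Answer: GTGCG,GACCT,TCTTT,TGGCA

Derivation:
Step 1: advance 2 -> fork_pos = 0 + 2 = 2. Next multiple of 5 is 5 (not reached); still 0 fragment(s).
Step 2: advance 1 -> fork_pos = 2 + 1 = 3. Next multiple of 5 is 5 (not reached); still 0 fragment(s).
Step 3: advance 21 -> fork_pos = 3 + 21 = 24. Reached multiple(s) of 5: 5, 10, 15, 20 -> fragments 1-4 completed (4 total).
Final fork_pos = 24, so 4 fragment(s) are complete. Build each: template segment -> complement -> reverse.
Fragment 1: template[0:5] = CGCAC -> complement GCGTG -> reversed GTGCG
Fragment 2: template[5:10] = AGGTC -> complement TCCAG -> reversed GACCT
Fragment 3: template[10:15] = AAAGA -> complement TTTCT -> reversed TCTTT
Fragment 4: template[15:20] = TGCCA -> complement ACGGT -> reversed TGGCA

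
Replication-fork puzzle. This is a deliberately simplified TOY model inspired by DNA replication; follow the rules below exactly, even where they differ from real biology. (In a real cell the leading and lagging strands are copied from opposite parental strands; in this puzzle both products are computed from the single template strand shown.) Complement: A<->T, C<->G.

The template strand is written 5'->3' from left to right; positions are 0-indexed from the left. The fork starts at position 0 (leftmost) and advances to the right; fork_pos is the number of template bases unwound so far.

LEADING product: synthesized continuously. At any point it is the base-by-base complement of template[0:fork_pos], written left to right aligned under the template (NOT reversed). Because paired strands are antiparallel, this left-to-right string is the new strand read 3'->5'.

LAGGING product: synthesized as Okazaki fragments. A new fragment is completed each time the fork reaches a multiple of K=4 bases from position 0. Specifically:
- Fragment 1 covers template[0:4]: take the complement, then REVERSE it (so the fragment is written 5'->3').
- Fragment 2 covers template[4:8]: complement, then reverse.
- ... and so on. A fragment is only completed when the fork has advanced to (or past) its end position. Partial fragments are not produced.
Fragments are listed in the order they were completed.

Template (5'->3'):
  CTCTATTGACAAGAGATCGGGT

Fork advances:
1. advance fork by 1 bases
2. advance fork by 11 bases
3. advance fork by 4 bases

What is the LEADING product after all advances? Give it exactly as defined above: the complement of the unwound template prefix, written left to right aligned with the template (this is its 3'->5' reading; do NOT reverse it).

Answer: GAGATAACTGTTCTCT

Derivation:
Step 1: advance 1 -> fork_pos = 0 + 1 = 1.
Step 2: advance 11 -> fork_pos = 1 + 11 = 12.
Step 3: advance 4 -> fork_pos = 12 + 4 = 16.
Unwound prefix: template[0:16] = CTCTATTGACAAGAGA
Complement it base by base (A<->T, C<->G), keeping left-to-right order:
  [0:5] CTCTA -> GAGAT
  [5:10] TTGAC -> AACTG
  [10:15] AAGAG -> TTCTC
  [15:16] A -> T
Concatenate: GAGATAACTGTTCTCT (length 16; written aligned with the template, i.e. 3'->5').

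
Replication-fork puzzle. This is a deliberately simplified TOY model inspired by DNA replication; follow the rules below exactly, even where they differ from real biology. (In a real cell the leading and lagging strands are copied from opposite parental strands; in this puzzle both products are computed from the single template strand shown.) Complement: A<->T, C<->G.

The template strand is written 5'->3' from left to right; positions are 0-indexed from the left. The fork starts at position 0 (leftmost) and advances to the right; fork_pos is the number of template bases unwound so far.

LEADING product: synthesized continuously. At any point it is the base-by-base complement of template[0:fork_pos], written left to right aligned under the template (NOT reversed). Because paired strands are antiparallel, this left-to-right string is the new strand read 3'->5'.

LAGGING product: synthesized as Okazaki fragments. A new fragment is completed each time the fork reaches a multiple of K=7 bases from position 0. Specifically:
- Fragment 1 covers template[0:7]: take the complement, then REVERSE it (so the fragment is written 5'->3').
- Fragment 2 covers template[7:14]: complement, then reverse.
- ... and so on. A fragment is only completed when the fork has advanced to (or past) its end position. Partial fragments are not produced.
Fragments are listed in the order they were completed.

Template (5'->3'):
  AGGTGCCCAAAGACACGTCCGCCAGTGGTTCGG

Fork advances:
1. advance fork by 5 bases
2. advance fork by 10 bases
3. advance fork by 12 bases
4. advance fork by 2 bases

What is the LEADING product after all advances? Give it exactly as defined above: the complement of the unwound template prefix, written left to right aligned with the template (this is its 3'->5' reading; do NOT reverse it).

Step 1: advance 5 -> fork_pos = 0 + 5 = 5.
Step 2: advance 10 -> fork_pos = 5 + 10 = 15.
Step 3: advance 12 -> fork_pos = 15 + 12 = 27.
Step 4: advance 2 -> fork_pos = 27 + 2 = 29.
Unwound prefix: template[0:29] = AGGTGCCCAAAGACACGTCCGCCAGTGGT
Complement it base by base (A<->T, C<->G), keeping left-to-right order:
  [0:5] AGGTG -> TCCAC
  [5:10] CCCAA -> GGGTT
  [10:15] AGACA -> TCTGT
  [15:20] CGTCC -> GCAGG
  [20:25] GCCAG -> CGGTC
  [25:29] TGGT -> ACCA
Concatenate: TCCACGGGTTTCTGTGCAGGCGGTCACCA (length 29; written aligned with the template, i.e. 3'->5').

Answer: TCCACGGGTTTCTGTGCAGGCGGTCACCA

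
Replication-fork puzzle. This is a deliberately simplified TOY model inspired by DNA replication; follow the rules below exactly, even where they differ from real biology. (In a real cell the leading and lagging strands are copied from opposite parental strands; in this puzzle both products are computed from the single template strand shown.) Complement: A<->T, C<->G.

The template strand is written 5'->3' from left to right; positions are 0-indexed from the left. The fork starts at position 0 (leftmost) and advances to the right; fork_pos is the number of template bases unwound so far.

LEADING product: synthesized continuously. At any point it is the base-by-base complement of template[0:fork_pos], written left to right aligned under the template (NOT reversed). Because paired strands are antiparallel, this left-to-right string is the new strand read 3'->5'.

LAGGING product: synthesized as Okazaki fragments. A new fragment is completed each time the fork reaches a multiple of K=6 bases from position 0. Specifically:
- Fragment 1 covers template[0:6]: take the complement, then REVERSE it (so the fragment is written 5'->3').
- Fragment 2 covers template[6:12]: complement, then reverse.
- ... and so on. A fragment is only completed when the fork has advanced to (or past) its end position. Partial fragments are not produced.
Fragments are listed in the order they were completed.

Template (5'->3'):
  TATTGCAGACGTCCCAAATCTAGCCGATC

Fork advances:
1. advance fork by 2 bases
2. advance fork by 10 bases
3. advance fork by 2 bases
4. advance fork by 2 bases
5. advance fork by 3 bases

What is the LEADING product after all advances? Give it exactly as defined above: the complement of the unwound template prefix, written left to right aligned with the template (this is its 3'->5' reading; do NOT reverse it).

Answer: ATAACGTCTGCAGGGTTTA

Derivation:
Step 1: advance 2 -> fork_pos = 0 + 2 = 2.
Step 2: advance 10 -> fork_pos = 2 + 10 = 12.
Step 3: advance 2 -> fork_pos = 12 + 2 = 14.
Step 4: advance 2 -> fork_pos = 14 + 2 = 16.
Step 5: advance 3 -> fork_pos = 16 + 3 = 19.
Unwound prefix: template[0:19] = TATTGCAGACGTCCCAAAT
Complement it base by base (A<->T, C<->G), keeping left-to-right order:
  [0:5] TATTG -> ATAAC
  [5:10] CAGAC -> GTCTG
  [10:15] GTCCC -> CAGGG
  [15:19] AAAT -> TTTA
Concatenate: ATAACGTCTGCAGGGTTTA (length 19; written aligned with the template, i.e. 3'->5').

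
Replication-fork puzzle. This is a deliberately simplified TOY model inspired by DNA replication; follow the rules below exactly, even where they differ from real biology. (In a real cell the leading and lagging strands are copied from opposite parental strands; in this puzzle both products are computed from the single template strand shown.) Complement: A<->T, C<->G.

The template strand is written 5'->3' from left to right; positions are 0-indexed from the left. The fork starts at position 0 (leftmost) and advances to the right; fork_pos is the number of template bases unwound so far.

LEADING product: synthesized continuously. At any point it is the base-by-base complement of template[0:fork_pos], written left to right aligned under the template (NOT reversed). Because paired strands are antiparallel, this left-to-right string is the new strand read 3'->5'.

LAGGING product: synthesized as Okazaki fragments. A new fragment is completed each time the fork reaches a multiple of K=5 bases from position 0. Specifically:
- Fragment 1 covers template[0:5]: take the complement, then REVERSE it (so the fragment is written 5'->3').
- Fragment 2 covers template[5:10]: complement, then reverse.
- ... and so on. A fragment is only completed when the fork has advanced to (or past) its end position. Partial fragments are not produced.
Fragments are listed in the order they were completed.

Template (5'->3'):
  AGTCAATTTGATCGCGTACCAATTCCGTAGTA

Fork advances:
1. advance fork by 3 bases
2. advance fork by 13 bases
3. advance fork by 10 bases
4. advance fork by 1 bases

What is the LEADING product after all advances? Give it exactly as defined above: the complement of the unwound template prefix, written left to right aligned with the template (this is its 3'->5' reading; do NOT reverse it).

Answer: TCAGTTAAACTAGCGCATGGTTAAGGC

Derivation:
Step 1: advance 3 -> fork_pos = 0 + 3 = 3.
Step 2: advance 13 -> fork_pos = 3 + 13 = 16.
Step 3: advance 10 -> fork_pos = 16 + 10 = 26.
Step 4: advance 1 -> fork_pos = 26 + 1 = 27.
Unwound prefix: template[0:27] = AGTCAATTTGATCGCGTACCAATTCCG
Complement it base by base (A<->T, C<->G), keeping left-to-right order:
  [0:5] AGTCA -> TCAGT
  [5:10] ATTTG -> TAAAC
  [10:15] ATCGC -> TAGCG
  [15:20] GTACC -> CATGG
  [20:25] AATTC -> TTAAG
  [25:27] CG -> GC
Concatenate: TCAGTTAAACTAGCGCATGGTTAAGGC (length 27; written aligned with the template, i.e. 3'->5').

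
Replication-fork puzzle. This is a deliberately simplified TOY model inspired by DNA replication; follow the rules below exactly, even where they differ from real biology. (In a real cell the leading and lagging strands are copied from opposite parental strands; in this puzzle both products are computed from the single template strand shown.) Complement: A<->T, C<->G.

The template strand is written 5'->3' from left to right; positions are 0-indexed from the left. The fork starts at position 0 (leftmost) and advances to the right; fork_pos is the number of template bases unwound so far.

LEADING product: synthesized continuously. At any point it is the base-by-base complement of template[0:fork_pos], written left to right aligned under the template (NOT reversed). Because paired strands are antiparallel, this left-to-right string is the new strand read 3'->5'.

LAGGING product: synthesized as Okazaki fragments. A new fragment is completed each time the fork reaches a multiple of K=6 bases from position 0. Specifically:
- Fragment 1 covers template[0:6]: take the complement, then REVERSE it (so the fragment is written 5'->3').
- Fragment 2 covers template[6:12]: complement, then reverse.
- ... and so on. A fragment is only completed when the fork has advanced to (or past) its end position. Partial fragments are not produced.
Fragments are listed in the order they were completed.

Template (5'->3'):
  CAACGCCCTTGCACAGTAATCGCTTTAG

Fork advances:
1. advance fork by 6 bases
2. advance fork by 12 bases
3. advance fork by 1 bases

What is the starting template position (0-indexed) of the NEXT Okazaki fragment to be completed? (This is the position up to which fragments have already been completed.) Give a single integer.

Answer: 18

Derivation:
Step 1: advance 6 -> fork_pos = 0 + 6 = 6. Reached multiple(s) of 6: 6 -> fragment 1 completed (1 total).
Step 2: advance 12 -> fork_pos = 6 + 12 = 18. Reached multiple(s) of 6: 12, 18 -> fragments 2-3 completed (3 total).
Step 3: advance 1 -> fork_pos = 18 + 1 = 19. Next multiple of 6 is 24 (not reached); still 3 fragment(s).
3 fragment(s) completed, covering template[0:18] (3 x 6 = 18). The next fragment, fragment 4, covers template[18:24], so it starts at position 18.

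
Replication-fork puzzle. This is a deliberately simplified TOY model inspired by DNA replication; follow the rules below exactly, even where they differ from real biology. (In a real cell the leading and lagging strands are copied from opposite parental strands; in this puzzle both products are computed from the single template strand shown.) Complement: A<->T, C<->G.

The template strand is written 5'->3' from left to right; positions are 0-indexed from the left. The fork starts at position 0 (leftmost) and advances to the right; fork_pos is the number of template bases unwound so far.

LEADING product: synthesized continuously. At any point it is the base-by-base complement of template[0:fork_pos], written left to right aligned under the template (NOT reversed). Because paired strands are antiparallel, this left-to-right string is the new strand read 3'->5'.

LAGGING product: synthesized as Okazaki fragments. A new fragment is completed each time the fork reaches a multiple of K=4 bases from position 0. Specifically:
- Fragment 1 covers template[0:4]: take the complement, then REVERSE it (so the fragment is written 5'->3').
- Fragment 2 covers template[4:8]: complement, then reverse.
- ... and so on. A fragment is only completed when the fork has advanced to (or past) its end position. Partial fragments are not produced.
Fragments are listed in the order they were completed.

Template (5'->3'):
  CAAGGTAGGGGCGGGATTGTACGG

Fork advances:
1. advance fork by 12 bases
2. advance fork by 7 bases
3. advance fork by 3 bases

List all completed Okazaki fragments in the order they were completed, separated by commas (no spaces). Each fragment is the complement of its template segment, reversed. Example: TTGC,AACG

Step 1: advance 12 -> fork_pos = 0 + 12 = 12. Reached multiple(s) of 4: 4, 8, 12 -> fragments 1-3 completed (3 total).
Step 2: advance 7 -> fork_pos = 12 + 7 = 19. Reached multiple(s) of 4: 16 -> fragment 4 completed (4 total).
Step 3: advance 3 -> fork_pos = 19 + 3 = 22. Reached multiple(s) of 4: 20 -> fragment 5 completed (5 total).
Final fork_pos = 22, so 5 fragment(s) are complete. Build each: template segment -> complement -> reverse.
Fragment 1: template[0:4] = CAAG -> complement GTTC -> reversed CTTG
Fragment 2: template[4:8] = GTAG -> complement CATC -> reversed CTAC
Fragment 3: template[8:12] = GGGC -> complement CCCG -> reversed GCCC
Fragment 4: template[12:16] = GGGA -> complement CCCT -> reversed TCCC
Fragment 5: template[16:20] = TTGT -> complement AACA -> reversed ACAA

Answer: CTTG,CTAC,GCCC,TCCC,ACAA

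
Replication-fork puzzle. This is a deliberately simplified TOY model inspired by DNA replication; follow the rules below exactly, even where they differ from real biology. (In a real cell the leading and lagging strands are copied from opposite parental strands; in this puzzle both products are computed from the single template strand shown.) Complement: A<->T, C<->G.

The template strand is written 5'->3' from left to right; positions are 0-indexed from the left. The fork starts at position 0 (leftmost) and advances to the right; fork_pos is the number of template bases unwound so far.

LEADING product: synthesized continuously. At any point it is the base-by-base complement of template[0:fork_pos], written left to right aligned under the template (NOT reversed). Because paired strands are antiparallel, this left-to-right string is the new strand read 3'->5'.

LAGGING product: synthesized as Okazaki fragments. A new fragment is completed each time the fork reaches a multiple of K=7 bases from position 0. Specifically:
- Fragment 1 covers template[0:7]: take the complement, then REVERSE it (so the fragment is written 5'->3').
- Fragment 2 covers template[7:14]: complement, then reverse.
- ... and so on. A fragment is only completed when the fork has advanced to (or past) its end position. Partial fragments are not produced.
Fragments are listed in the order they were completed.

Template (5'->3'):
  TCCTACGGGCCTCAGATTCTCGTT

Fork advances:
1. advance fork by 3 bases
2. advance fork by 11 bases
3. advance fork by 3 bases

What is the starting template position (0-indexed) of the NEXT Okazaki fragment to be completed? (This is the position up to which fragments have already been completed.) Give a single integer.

Step 1: advance 3 -> fork_pos = 0 + 3 = 3. Next multiple of 7 is 7 (not reached); still 0 fragment(s).
Step 2: advance 11 -> fork_pos = 3 + 11 = 14. Reached multiple(s) of 7: 7, 14 -> fragments 1-2 completed (2 total).
Step 3: advance 3 -> fork_pos = 14 + 3 = 17. Next multiple of 7 is 21 (not reached); still 2 fragment(s).
2 fragment(s) completed, covering template[0:14] (2 x 7 = 14). The next fragment, fragment 3, covers template[14:21], so it starts at position 14.

Answer: 14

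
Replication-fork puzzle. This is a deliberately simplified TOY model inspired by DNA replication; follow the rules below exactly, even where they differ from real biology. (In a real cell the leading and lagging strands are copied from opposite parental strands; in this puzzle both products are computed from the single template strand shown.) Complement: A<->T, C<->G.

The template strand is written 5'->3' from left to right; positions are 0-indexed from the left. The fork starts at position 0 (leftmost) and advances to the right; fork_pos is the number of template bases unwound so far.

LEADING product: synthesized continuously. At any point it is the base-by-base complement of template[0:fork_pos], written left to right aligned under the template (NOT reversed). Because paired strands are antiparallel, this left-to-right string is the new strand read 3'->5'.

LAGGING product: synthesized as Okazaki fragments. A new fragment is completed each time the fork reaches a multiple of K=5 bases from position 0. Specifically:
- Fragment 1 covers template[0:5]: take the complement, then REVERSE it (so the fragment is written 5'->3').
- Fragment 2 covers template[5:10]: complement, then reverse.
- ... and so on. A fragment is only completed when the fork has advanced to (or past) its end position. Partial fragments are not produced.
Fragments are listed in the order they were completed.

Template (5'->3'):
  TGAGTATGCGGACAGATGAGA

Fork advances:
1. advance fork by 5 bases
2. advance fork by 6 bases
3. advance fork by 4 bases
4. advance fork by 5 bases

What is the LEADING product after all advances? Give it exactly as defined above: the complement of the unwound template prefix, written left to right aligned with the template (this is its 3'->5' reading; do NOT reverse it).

Answer: ACTCATACGCCTGTCTACTC

Derivation:
Step 1: advance 5 -> fork_pos = 0 + 5 = 5.
Step 2: advance 6 -> fork_pos = 5 + 6 = 11.
Step 3: advance 4 -> fork_pos = 11 + 4 = 15.
Step 4: advance 5 -> fork_pos = 15 + 5 = 20.
Unwound prefix: template[0:20] = TGAGTATGCGGACAGATGAG
Complement it base by base (A<->T, C<->G), keeping left-to-right order:
  [0:5] TGAGT -> ACTCA
  [5:10] ATGCG -> TACGC
  [10:15] GACAG -> CTGTC
  [15:20] ATGAG -> TACTC
Concatenate: ACTCATACGCCTGTCTACTC (length 20; written aligned with the template, i.e. 3'->5').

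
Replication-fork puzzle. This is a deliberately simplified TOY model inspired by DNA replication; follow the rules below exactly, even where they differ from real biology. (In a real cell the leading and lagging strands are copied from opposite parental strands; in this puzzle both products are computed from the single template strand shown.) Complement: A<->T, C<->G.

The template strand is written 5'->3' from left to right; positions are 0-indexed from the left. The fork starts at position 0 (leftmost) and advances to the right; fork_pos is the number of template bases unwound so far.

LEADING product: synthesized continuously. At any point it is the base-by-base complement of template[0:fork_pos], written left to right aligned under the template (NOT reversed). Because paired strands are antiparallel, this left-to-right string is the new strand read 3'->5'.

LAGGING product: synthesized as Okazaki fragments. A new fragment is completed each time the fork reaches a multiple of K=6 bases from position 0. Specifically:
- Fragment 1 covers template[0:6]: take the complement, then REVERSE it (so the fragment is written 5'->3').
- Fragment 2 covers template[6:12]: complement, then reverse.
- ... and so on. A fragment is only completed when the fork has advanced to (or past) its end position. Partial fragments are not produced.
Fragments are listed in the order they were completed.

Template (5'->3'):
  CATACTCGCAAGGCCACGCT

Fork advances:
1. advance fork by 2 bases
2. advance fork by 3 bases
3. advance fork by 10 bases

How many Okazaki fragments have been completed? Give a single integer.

Step 1: advance 2 -> fork_pos = 0 + 2 = 2. Next multiple of 6 is 6 (not reached); still 0 fragment(s).
Step 2: advance 3 -> fork_pos = 2 + 3 = 5. Next multiple of 6 is 6 (not reached); still 0 fragment(s).
Step 3: advance 10 -> fork_pos = 5 + 10 = 15. Reached multiple(s) of 6: 6, 12 -> fragments 1-2 completed (2 total).
Check: final fork_pos = 15; the multiples of 6 that are <= 15 are 6..12 -> 15 // 6 = 2 completed fragment(s).

Answer: 2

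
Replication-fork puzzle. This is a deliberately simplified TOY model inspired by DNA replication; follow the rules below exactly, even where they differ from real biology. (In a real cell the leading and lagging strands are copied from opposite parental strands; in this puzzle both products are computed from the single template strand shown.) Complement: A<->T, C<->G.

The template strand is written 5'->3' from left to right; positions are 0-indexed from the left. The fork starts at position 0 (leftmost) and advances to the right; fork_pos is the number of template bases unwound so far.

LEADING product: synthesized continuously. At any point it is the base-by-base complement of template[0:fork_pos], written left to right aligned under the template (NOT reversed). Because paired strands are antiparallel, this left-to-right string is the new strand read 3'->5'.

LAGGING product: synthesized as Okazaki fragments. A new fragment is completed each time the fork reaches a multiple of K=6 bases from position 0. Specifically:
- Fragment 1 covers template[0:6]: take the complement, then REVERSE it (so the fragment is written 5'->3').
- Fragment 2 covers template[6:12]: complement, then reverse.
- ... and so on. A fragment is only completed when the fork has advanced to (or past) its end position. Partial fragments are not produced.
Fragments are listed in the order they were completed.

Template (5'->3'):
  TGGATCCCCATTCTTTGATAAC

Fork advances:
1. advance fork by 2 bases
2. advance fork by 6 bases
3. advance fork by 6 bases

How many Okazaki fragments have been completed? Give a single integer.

Step 1: advance 2 -> fork_pos = 0 + 2 = 2. Next multiple of 6 is 6 (not reached); still 0 fragment(s).
Step 2: advance 6 -> fork_pos = 2 + 6 = 8. Reached multiple(s) of 6: 6 -> fragment 1 completed (1 total).
Step 3: advance 6 -> fork_pos = 8 + 6 = 14. Reached multiple(s) of 6: 12 -> fragment 2 completed (2 total).
Check: final fork_pos = 14; the multiples of 6 that are <= 14 are 6..12 -> 14 // 6 = 2 completed fragment(s).

Answer: 2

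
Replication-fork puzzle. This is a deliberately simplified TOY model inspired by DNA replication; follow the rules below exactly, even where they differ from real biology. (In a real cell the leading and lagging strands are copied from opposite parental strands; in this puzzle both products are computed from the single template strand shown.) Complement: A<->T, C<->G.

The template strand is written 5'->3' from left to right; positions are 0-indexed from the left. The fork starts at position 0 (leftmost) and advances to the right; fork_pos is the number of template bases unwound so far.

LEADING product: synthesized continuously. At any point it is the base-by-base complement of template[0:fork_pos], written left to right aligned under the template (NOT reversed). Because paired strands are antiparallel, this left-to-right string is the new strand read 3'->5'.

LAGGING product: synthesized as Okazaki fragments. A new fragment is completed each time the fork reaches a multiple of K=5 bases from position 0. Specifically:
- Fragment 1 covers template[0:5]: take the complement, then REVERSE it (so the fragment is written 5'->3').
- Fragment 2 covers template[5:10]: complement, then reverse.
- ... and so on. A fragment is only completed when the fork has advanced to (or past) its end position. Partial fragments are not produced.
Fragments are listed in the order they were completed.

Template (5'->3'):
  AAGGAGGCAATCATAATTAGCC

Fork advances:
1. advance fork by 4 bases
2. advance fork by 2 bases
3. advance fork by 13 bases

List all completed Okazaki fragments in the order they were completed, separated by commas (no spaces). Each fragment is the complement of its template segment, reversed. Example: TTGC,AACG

Step 1: advance 4 -> fork_pos = 0 + 4 = 4. Next multiple of 5 is 5 (not reached); still 0 fragment(s).
Step 2: advance 2 -> fork_pos = 4 + 2 = 6. Reached multiple(s) of 5: 5 -> fragment 1 completed (1 total).
Step 3: advance 13 -> fork_pos = 6 + 13 = 19. Reached multiple(s) of 5: 10, 15 -> fragments 2-3 completed (3 total).
Final fork_pos = 19, so 3 fragment(s) are complete. Build each: template segment -> complement -> reverse.
Fragment 1: template[0:5] = AAGGA -> complement TTCCT -> reversed TCCTT
Fragment 2: template[5:10] = GGCAA -> complement CCGTT -> reversed TTGCC
Fragment 3: template[10:15] = TCATA -> complement AGTAT -> reversed TATGA

Answer: TCCTT,TTGCC,TATGA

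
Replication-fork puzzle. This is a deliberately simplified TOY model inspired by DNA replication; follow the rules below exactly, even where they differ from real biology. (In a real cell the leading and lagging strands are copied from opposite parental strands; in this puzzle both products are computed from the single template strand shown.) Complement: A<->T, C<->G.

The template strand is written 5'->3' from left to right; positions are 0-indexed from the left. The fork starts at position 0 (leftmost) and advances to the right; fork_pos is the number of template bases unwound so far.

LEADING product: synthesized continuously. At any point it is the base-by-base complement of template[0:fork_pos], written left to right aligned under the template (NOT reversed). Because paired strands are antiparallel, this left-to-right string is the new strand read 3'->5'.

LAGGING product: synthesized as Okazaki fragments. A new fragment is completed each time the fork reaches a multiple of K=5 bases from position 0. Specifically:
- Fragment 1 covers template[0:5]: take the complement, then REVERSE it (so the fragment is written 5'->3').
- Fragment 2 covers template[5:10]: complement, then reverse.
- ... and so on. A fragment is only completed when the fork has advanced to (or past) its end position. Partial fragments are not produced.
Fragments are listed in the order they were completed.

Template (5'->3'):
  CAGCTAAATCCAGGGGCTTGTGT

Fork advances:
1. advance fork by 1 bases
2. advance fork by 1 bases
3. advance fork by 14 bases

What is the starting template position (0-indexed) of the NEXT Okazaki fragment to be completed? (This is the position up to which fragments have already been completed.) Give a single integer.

Answer: 15

Derivation:
Step 1: advance 1 -> fork_pos = 0 + 1 = 1. Next multiple of 5 is 5 (not reached); still 0 fragment(s).
Step 2: advance 1 -> fork_pos = 1 + 1 = 2. Next multiple of 5 is 5 (not reached); still 0 fragment(s).
Step 3: advance 14 -> fork_pos = 2 + 14 = 16. Reached multiple(s) of 5: 5, 10, 15 -> fragments 1-3 completed (3 total).
3 fragment(s) completed, covering template[0:15] (3 x 5 = 15). The next fragment, fragment 4, covers template[15:20], so it starts at position 15.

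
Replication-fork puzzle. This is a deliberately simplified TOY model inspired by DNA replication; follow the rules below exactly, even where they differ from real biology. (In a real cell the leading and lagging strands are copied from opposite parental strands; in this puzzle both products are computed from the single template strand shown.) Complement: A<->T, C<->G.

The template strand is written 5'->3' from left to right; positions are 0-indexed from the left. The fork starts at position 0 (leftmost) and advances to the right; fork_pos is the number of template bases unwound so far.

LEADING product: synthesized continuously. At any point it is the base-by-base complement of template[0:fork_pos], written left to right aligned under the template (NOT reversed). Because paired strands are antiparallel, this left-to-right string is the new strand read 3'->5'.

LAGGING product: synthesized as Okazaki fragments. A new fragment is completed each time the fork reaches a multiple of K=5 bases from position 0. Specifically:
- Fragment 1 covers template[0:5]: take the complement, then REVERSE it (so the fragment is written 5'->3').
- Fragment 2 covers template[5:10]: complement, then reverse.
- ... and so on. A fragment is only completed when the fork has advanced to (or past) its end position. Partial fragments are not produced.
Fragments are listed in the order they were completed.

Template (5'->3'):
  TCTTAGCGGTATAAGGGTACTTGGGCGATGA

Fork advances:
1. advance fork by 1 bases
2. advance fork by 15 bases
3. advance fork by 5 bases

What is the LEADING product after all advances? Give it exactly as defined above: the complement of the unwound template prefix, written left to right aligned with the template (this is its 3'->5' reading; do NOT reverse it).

Answer: AGAATCGCCATATTCCCATGA

Derivation:
Step 1: advance 1 -> fork_pos = 0 + 1 = 1.
Step 2: advance 15 -> fork_pos = 1 + 15 = 16.
Step 3: advance 5 -> fork_pos = 16 + 5 = 21.
Unwound prefix: template[0:21] = TCTTAGCGGTATAAGGGTACT
Complement it base by base (A<->T, C<->G), keeping left-to-right order:
  [0:5] TCTTA -> AGAAT
  [5:10] GCGGT -> CGCCA
  [10:15] ATAAG -> TATTC
  [15:20] GGTAC -> CCATG
  [20:21] T -> A
Concatenate: AGAATCGCCATATTCCCATGA (length 21; written aligned with the template, i.e. 3'->5').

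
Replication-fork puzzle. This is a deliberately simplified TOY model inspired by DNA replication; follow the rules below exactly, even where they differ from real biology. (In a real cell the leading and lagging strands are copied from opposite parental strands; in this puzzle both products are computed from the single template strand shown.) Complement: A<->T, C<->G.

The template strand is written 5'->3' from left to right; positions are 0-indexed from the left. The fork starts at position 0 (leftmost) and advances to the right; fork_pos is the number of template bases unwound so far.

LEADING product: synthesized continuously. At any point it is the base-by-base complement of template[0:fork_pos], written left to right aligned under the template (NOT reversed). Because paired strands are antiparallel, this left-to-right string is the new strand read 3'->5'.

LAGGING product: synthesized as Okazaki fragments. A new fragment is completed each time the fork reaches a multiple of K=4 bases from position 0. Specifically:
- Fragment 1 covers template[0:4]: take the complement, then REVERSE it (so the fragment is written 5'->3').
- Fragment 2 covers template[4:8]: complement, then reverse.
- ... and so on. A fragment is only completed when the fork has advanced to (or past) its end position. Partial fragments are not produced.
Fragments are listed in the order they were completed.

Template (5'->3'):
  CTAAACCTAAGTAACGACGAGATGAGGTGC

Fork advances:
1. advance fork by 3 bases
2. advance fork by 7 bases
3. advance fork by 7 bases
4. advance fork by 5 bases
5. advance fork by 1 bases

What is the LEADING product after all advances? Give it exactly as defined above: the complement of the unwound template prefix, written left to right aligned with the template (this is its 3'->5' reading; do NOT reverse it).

Answer: GATTTGGATTCATTGCTGCTCTA

Derivation:
Step 1: advance 3 -> fork_pos = 0 + 3 = 3.
Step 2: advance 7 -> fork_pos = 3 + 7 = 10.
Step 3: advance 7 -> fork_pos = 10 + 7 = 17.
Step 4: advance 5 -> fork_pos = 17 + 5 = 22.
Step 5: advance 1 -> fork_pos = 22 + 1 = 23.
Unwound prefix: template[0:23] = CTAAACCTAAGTAACGACGAGAT
Complement it base by base (A<->T, C<->G), keeping left-to-right order:
  [0:5] CTAAA -> GATTT
  [5:10] CCTAA -> GGATT
  [10:15] GTAAC -> CATTG
  [15:20] GACGA -> CTGCT
  [20:23] GAT -> CTA
Concatenate: GATTTGGATTCATTGCTGCTCTA (length 23; written aligned with the template, i.e. 3'->5').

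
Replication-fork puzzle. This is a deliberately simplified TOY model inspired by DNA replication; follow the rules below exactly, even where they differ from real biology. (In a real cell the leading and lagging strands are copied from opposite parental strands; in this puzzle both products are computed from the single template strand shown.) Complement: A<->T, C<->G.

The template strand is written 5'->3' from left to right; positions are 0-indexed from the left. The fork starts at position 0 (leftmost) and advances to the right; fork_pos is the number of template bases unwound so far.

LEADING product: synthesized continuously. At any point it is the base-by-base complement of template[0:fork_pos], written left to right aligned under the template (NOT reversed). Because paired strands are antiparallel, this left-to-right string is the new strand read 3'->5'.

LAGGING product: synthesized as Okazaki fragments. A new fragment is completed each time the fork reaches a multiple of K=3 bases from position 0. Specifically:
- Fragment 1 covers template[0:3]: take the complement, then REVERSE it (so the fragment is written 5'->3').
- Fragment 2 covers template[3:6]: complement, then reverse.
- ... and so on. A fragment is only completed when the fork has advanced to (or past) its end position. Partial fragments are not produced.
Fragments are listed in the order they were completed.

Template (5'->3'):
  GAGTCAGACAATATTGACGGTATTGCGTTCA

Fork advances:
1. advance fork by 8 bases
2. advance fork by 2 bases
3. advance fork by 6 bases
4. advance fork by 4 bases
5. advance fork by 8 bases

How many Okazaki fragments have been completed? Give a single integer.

Step 1: advance 8 -> fork_pos = 0 + 8 = 8. Reached multiple(s) of 3: 3, 6 -> fragments 1-2 completed (2 total).
Step 2: advance 2 -> fork_pos = 8 + 2 = 10. Reached multiple(s) of 3: 9 -> fragment 3 completed (3 total).
Step 3: advance 6 -> fork_pos = 10 + 6 = 16. Reached multiple(s) of 3: 12, 15 -> fragments 4-5 completed (5 total).
Step 4: advance 4 -> fork_pos = 16 + 4 = 20. Reached multiple(s) of 3: 18 -> fragment 6 completed (6 total).
Step 5: advance 8 -> fork_pos = 20 + 8 = 28. Reached multiple(s) of 3: 21, 24, 27 -> fragments 7-9 completed (9 total).
Check: final fork_pos = 28; the multiples of 3 that are <= 28 are 3..27 -> 28 // 3 = 9 completed fragment(s).

Answer: 9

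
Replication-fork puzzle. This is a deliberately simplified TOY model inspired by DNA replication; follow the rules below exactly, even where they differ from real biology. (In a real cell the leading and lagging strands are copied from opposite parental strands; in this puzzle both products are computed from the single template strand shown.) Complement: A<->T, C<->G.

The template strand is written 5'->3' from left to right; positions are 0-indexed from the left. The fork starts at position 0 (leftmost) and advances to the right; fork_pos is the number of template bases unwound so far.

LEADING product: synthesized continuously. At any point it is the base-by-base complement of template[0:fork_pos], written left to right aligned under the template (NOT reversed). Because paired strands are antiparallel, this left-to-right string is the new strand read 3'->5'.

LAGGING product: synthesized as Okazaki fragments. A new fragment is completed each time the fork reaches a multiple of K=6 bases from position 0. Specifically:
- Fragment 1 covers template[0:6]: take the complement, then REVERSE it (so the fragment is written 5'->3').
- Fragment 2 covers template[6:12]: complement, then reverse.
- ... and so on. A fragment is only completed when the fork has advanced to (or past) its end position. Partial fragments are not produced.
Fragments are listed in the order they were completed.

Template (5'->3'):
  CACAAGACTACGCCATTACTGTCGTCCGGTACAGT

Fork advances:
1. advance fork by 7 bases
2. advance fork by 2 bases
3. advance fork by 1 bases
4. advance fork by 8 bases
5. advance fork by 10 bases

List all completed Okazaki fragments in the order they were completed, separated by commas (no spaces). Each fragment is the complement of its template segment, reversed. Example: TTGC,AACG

Answer: CTTGTG,CGTAGT,TAATGG,CGACAG

Derivation:
Step 1: advance 7 -> fork_pos = 0 + 7 = 7. Reached multiple(s) of 6: 6 -> fragment 1 completed (1 total).
Step 2: advance 2 -> fork_pos = 7 + 2 = 9. Next multiple of 6 is 12 (not reached); still 1 fragment(s).
Step 3: advance 1 -> fork_pos = 9 + 1 = 10. Next multiple of 6 is 12 (not reached); still 1 fragment(s).
Step 4: advance 8 -> fork_pos = 10 + 8 = 18. Reached multiple(s) of 6: 12, 18 -> fragments 2-3 completed (3 total).
Step 5: advance 10 -> fork_pos = 18 + 10 = 28. Reached multiple(s) of 6: 24 -> fragment 4 completed (4 total).
Final fork_pos = 28, so 4 fragment(s) are complete. Build each: template segment -> complement -> reverse.
Fragment 1: template[0:6] = CACAAG -> complement GTGTTC -> reversed CTTGTG
Fragment 2: template[6:12] = ACTACG -> complement TGATGC -> reversed CGTAGT
Fragment 3: template[12:18] = CCATTA -> complement GGTAAT -> reversed TAATGG
Fragment 4: template[18:24] = CTGTCG -> complement GACAGC -> reversed CGACAG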